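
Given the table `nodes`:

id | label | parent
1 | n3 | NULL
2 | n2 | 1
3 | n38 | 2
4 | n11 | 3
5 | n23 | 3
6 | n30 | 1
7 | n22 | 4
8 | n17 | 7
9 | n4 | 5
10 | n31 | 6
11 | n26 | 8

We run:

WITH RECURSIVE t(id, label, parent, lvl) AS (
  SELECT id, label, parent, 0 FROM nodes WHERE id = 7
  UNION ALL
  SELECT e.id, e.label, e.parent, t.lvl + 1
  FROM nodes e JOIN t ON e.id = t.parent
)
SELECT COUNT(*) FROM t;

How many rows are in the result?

5

Base: id=7 (n22), parent=4, lvl 0.
Iteration 1: join on id=4 -> n11 (id 4, parent=3, lvl 1).
Iteration 2: join on id=3 -> n38 (id 3, parent=2, lvl 2).
Iteration 3: join on id=2 -> n2 (id 2, parent=1, lvl 3).
Iteration 4: join on id=1 -> n3 (id 1, parent=NULL, lvl 4).
Iteration 5: parent is NULL; no match; recursion stops.
Total rows emitted: 5.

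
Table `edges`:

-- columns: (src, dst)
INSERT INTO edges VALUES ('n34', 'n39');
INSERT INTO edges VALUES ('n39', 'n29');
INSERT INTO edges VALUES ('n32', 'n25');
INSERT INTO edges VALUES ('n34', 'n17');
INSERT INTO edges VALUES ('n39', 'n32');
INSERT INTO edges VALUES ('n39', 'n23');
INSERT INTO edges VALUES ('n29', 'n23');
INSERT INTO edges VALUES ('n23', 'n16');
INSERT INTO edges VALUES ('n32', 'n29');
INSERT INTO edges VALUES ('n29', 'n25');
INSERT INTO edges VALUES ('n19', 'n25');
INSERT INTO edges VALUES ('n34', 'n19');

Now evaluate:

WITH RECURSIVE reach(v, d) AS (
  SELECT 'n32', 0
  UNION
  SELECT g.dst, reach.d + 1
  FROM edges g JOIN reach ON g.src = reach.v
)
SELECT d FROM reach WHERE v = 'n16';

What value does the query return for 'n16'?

Base: (n32, d=0).
Iteration 1: edges from {n32} -> (n25, d=1), (n29, d=1).
Iteration 2: edges from {n25,n29} -> (n23, d=2), (n25, d=2).
Iteration 3: edges from {n23,n25} -> (n16, d=3).
Iteration 4: no outgoing edges from {n16}; recursion stops.

3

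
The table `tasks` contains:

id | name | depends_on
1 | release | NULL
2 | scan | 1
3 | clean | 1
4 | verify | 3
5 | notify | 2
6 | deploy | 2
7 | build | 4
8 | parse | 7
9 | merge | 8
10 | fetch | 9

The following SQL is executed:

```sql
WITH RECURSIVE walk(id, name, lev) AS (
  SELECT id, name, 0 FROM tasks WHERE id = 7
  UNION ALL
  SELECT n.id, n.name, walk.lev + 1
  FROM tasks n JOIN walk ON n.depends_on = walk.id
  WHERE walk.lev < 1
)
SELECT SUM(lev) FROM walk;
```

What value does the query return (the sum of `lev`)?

1

Base: id=7 (build) at lev 0.
Iteration 1: rows with depends_on in {7} -> parse (id 8, lev 1).
Iteration 2: lev < 1 fails for all current rows; recursion stops.
SUM(lev) = 0 + 1 = 1.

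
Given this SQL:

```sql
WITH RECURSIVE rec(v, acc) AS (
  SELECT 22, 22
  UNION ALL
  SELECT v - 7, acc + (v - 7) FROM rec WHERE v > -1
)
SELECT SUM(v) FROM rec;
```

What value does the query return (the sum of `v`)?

Base: v=22, acc=22.
Iteration 1: 22 > -1 holds -> v = 22 - 7 = 15, acc = 22 + 15 = 37.
Iteration 2: 15 > -1 holds -> v = 15 - 7 = 8, acc = 37 + 8 = 45.
Iteration 3: 8 > -1 holds -> v = 8 - 7 = 1, acc = 45 + 1 = 46.
Iteration 4: 1 > -1 holds -> v = 1 - 7 = -6, acc = 46 + -6 = 40.
Iteration 5: -6 > -1 fails; recursion stops.
SUM(v) = 22 + 15 + 8 + 1 + -6 = 40.

40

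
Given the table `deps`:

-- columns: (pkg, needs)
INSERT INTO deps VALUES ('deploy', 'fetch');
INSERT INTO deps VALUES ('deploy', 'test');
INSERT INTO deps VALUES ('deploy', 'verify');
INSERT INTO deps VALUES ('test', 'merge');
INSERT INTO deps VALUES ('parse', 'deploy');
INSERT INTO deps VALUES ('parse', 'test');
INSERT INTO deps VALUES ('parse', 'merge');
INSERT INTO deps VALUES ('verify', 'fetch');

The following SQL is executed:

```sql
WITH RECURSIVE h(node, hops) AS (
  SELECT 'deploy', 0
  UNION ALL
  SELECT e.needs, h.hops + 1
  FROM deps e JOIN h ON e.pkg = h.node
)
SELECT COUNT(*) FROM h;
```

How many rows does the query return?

Base: (deploy, hops=0).
Iteration 1: edges from {deploy} -> (fetch, hops=1), (test, hops=1), (verify, hops=1).
Iteration 2: edges from {fetch,test,verify} -> (fetch, hops=2), (merge, hops=2).
Iteration 3: no outgoing edges from {fetch,merge}; recursion stops.
Total rows emitted: 6.

6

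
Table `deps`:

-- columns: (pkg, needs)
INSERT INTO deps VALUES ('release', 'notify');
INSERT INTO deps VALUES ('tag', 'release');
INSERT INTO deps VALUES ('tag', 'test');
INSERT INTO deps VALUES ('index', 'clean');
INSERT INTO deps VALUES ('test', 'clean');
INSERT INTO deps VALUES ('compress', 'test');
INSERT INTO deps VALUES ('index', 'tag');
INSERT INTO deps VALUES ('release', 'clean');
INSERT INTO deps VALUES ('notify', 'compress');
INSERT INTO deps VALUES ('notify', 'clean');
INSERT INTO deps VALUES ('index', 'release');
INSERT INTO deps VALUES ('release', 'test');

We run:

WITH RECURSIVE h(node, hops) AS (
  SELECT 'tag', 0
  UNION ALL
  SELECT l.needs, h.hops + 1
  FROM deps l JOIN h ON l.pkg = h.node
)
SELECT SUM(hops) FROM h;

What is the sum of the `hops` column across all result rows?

28

Base: (tag, hops=0).
Iteration 1: edges from {tag} -> (release, hops=1), (test, hops=1).
Iteration 2: edges from {release,test} -> (clean, hops=2) x2, (notify, hops=2), (test, hops=2). [UNION ALL keeps all 4 new rows, including repeats]
Iteration 3: edges from {clean,notify,test} -> (clean, hops=3) x2, (compress, hops=3). [UNION ALL keeps all 3 new rows, including repeats]
Iteration 4: edges from {clean,compress} -> (test, hops=4).
Iteration 5: edges from {test} -> (clean, hops=5).
Iteration 6: no outgoing edges from {clean}; recursion stops.
SUM(hops) = 0 + 1 + 1 + 2 + 2 + 2 + 2 + 3 + 3 + 3 + 4 + 5 = 28.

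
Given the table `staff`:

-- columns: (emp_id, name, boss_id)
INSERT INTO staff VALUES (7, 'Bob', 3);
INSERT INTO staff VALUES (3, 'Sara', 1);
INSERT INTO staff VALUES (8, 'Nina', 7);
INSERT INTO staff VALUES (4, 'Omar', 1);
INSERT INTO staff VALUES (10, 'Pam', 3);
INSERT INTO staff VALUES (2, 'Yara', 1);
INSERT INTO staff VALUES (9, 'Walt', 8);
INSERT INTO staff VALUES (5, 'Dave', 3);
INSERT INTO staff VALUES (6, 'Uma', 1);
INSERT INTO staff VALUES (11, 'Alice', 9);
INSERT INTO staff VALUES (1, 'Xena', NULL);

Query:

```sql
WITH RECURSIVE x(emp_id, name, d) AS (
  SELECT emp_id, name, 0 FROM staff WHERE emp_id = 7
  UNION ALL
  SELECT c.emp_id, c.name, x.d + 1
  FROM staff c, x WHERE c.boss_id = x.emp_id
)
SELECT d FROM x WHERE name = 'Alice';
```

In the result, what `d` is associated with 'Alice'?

3

Base: emp_id=7 (Bob) at d 0.
Iteration 1: rows with boss_id in {7} -> Nina (id 8, d 1).
Iteration 2: rows with boss_id in {8} -> Walt (id 9, d 2).
Iteration 3: rows with boss_id in {9} -> Alice (id 11, d 3).
Iteration 4: no rows with boss_id in {11}; recursion stops.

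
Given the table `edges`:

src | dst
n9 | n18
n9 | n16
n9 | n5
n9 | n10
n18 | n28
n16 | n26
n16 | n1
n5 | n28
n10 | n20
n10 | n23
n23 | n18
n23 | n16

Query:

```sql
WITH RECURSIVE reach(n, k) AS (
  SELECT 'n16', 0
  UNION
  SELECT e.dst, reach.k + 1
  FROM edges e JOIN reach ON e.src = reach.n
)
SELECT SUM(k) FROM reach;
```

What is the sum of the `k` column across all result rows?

Base: (n16, k=0).
Iteration 1: edges from {n16} -> (n1, k=1), (n26, k=1).
Iteration 2: no outgoing edges from {n1,n26}; recursion stops.
SUM(k) = 0 + 1 + 1 = 2.

2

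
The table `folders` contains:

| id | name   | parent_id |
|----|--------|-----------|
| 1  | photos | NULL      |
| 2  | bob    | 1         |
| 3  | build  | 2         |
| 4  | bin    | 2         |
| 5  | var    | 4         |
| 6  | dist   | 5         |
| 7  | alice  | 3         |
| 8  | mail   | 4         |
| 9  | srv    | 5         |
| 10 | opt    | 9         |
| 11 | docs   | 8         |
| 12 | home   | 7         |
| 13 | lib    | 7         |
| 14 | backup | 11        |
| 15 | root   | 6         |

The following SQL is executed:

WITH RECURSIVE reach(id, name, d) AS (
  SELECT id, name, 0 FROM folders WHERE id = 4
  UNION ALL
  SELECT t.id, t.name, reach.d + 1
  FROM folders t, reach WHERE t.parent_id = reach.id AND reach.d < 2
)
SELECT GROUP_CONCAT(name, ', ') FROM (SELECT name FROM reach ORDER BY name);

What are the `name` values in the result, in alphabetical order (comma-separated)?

bin, dist, docs, mail, srv, var

Base: id=4 (bin) at d 0.
Iteration 1: rows with parent_id in {4} -> var (id 5, d 1), mail (id 8, d 1).
Iteration 2: rows with parent_id in {5,8} -> dist (id 6, d 2), srv (id 9, d 2), docs (id 11, d 2).
Iteration 3: d < 2 fails for all current rows; recursion stops.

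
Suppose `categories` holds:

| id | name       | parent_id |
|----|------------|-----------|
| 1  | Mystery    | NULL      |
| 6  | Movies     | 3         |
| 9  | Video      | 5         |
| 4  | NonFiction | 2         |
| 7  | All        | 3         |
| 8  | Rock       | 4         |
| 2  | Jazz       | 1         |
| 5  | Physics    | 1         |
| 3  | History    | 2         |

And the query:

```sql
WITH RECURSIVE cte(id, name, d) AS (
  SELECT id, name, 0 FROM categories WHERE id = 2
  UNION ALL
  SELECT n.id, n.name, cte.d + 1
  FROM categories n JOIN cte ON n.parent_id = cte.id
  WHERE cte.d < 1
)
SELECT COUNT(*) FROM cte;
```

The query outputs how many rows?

3

Base: id=2 (Jazz) at d 0.
Iteration 1: rows with parent_id in {2} -> History (id 3, d 1), NonFiction (id 4, d 1).
Iteration 2: d < 1 fails for all current rows; recursion stops.
Total rows emitted: 3.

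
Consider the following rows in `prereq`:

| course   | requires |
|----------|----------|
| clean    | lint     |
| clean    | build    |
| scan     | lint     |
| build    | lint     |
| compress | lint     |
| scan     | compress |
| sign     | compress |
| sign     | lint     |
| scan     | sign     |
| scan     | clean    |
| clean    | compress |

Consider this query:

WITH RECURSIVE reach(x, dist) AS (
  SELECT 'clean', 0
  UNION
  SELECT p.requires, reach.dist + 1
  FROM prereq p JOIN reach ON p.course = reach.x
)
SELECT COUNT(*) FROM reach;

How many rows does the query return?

Base: (clean, dist=0).
Iteration 1: edges from {clean} -> (build, dist=1), (compress, dist=1), (lint, dist=1).
Iteration 2: edges from {build,compress,lint} -> (lint, dist=2). [UNION drops 1 duplicate row(s)]
Iteration 3: no outgoing edges from {lint}; recursion stops.
Total rows emitted: 5.

5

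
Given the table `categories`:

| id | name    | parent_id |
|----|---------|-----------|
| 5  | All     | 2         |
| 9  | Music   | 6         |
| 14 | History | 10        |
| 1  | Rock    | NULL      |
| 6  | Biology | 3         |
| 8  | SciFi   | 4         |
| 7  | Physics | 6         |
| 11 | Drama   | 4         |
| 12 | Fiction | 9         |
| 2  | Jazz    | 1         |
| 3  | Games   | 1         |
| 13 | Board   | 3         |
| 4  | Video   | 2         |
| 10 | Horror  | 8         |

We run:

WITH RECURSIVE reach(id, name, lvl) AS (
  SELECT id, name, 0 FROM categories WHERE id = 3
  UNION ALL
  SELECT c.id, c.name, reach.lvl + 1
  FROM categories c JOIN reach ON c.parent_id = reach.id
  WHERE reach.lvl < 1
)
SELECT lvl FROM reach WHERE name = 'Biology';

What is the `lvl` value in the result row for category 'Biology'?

1

Base: id=3 (Games) at lvl 0.
Iteration 1: rows with parent_id in {3} -> Biology (id 6, lvl 1), Board (id 13, lvl 1).
Iteration 2: lvl < 1 fails for all current rows; recursion stops.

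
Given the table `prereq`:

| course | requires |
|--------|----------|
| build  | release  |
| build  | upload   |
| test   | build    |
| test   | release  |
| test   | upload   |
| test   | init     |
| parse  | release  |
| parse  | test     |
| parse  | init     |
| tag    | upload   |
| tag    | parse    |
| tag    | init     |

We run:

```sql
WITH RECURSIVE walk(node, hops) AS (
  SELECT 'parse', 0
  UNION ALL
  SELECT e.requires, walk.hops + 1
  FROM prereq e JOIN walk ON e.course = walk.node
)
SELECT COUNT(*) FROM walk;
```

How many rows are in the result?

10

Base: (parse, hops=0).
Iteration 1: edges from {parse} -> (init, hops=1), (release, hops=1), (test, hops=1).
Iteration 2: edges from {init,release,test} -> (build, hops=2), (init, hops=2), (release, hops=2), (upload, hops=2).
Iteration 3: edges from {build,init,release,upload} -> (release, hops=3), (upload, hops=3).
Iteration 4: no outgoing edges from {release,upload}; recursion stops.
Total rows emitted: 10.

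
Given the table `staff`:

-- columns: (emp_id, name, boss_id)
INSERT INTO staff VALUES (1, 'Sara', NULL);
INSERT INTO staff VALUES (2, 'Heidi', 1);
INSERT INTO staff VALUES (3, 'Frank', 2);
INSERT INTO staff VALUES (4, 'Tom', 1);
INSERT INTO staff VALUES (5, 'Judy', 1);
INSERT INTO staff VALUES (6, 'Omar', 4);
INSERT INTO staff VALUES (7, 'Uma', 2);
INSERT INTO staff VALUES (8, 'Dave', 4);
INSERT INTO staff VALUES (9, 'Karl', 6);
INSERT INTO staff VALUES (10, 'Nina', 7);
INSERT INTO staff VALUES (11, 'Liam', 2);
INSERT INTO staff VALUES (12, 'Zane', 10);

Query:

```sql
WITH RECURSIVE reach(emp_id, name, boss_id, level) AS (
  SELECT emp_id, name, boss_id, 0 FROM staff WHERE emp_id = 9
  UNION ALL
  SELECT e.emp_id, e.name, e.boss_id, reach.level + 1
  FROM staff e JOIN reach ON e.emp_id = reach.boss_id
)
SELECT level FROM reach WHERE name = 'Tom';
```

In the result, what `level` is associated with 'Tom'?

Base: emp_id=9 (Karl), boss_id=6, level 0.
Iteration 1: join on emp_id=6 -> Omar (id 6, boss_id=4, level 1).
Iteration 2: join on emp_id=4 -> Tom (id 4, boss_id=1, level 2).
Iteration 3: join on emp_id=1 -> Sara (id 1, boss_id=NULL, level 3).
Iteration 4: boss_id is NULL; no match; recursion stops.

2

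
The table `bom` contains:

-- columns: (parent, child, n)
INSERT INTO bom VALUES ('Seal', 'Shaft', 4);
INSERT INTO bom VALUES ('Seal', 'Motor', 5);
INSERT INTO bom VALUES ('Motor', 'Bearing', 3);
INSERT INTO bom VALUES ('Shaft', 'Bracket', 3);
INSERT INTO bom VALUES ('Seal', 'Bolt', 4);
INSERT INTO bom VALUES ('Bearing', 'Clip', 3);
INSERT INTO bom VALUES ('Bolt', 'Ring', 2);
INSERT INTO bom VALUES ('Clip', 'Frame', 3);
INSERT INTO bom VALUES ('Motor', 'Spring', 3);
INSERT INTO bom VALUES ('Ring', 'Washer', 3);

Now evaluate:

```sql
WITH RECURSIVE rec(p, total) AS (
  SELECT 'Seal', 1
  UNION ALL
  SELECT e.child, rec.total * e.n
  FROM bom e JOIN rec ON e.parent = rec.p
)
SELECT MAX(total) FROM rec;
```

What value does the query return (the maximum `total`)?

Base: (Seal, total=1).
Iteration 1: components of {Seal} -> Bolt = 1*4 = 4, Motor = 1*5 = 5, Shaft = 1*4 = 4.
Iteration 2: components of {Bolt,Motor,Shaft} -> Bearing = 5*3 = 15, Bracket = 4*3 = 12, Ring = 4*2 = 8, Spring = 5*3 = 15.
Iteration 3: components of {Bearing,Bracket,Ring,Spring} -> Clip = 15*3 = 45, Washer = 8*3 = 24.
Iteration 4: components of {Clip,Washer} -> Frame = 45*3 = 135.
Iteration 5: no further components; recursion stops.
total values: 1, 4, 5, 4, 12, 15, 15, 8, 45, 24, 135; the maximum is 135.

135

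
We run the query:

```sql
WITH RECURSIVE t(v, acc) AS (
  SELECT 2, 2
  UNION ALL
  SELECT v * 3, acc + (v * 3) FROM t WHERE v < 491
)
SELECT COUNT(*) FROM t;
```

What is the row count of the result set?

7

Base: v=2, acc=2.
Iteration 1: 2 < 491 holds -> v = 2 * 3 = 6, acc = 2 + 6 = 8.
Iteration 2: 6 < 491 holds -> v = 6 * 3 = 18, acc = 8 + 18 = 26.
Iteration 3: 18 < 491 holds -> v = 18 * 3 = 54, acc = 26 + 54 = 80.
Iteration 4: 54 < 491 holds -> v = 54 * 3 = 162, acc = 80 + 162 = 242.
Iteration 5: 162 < 491 holds -> v = 162 * 3 = 486, acc = 242 + 486 = 728.
Iteration 6: 486 < 491 holds -> v = 486 * 3 = 1458, acc = 728 + 1458 = 2186.
Iteration 7: 1458 < 491 fails; recursion stops.
Total rows emitted: 7.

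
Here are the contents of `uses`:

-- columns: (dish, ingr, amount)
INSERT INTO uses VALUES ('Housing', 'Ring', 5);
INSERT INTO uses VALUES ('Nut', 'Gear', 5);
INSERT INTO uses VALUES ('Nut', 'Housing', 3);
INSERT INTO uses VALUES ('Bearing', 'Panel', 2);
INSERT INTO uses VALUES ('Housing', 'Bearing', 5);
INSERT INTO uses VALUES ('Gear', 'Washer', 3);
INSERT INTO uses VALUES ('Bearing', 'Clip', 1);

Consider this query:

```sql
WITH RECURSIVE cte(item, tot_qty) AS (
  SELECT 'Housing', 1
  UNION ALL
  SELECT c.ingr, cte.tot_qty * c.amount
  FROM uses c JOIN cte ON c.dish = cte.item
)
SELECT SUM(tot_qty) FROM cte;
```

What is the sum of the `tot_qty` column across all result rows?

Base: (Housing, tot_qty=1).
Iteration 1: components of {Housing} -> Bearing = 1*5 = 5, Ring = 1*5 = 5.
Iteration 2: components of {Bearing,Ring} -> Clip = 5*1 = 5, Panel = 5*2 = 10.
Iteration 3: no further components; recursion stops.
SUM(tot_qty) = 1 + 5 + 5 + 10 + 5 = 26.

26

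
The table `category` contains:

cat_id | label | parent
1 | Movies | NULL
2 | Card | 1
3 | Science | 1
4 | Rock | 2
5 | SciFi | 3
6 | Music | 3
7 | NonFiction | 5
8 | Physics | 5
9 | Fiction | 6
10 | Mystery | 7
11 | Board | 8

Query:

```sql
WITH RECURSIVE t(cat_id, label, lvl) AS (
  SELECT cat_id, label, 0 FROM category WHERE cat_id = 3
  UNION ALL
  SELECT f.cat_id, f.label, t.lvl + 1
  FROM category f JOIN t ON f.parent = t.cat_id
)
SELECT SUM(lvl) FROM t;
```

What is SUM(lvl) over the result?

14

Base: cat_id=3 (Science) at lvl 0.
Iteration 1: rows with parent in {3} -> SciFi (id 5, lvl 1), Music (id 6, lvl 1).
Iteration 2: rows with parent in {5,6} -> NonFiction (id 7, lvl 2), Physics (id 8, lvl 2), Fiction (id 9, lvl 2).
Iteration 3: rows with parent in {7,8,9} -> Mystery (id 10, lvl 3), Board (id 11, lvl 3).
Iteration 4: no rows with parent in {10,11}; recursion stops.
SUM(lvl) = 0 + 1 + 1 + 2 + 2 + 2 + 3 + 3 = 14.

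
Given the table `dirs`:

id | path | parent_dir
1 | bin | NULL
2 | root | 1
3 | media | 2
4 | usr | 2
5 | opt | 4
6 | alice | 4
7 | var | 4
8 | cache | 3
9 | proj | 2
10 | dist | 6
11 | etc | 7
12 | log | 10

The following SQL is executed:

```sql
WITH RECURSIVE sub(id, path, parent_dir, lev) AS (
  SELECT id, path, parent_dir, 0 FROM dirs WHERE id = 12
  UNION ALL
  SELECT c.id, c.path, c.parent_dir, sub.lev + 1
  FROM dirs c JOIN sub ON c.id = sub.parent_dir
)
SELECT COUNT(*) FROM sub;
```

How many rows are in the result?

6

Base: id=12 (log), parent_dir=10, lev 0.
Iteration 1: join on id=10 -> dist (id 10, parent_dir=6, lev 1).
Iteration 2: join on id=6 -> alice (id 6, parent_dir=4, lev 2).
Iteration 3: join on id=4 -> usr (id 4, parent_dir=2, lev 3).
Iteration 4: join on id=2 -> root (id 2, parent_dir=1, lev 4).
Iteration 5: join on id=1 -> bin (id 1, parent_dir=NULL, lev 5).
Iteration 6: parent_dir is NULL; no match; recursion stops.
Total rows emitted: 6.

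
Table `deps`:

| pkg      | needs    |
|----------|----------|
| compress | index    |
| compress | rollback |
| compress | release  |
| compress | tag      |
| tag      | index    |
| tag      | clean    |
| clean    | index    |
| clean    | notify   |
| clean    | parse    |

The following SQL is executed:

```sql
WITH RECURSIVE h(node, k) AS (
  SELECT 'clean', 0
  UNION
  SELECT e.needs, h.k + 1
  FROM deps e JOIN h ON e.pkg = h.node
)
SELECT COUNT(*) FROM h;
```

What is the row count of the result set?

Base: (clean, k=0).
Iteration 1: edges from {clean} -> (index, k=1), (notify, k=1), (parse, k=1).
Iteration 2: no outgoing edges from {index,notify,parse}; recursion stops.
Total rows emitted: 4.

4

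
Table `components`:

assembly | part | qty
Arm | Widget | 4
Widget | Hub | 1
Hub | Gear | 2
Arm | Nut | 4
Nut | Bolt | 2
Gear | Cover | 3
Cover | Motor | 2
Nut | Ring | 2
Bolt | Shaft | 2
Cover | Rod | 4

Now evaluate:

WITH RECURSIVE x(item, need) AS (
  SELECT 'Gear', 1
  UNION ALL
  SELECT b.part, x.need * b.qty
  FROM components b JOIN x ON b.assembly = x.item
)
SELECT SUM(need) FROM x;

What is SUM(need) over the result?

Base: (Gear, need=1).
Iteration 1: components of {Gear} -> Cover = 1*3 = 3.
Iteration 2: components of {Cover} -> Motor = 3*2 = 6, Rod = 3*4 = 12.
Iteration 3: no further components; recursion stops.
SUM(need) = 1 + 3 + 6 + 12 = 22.

22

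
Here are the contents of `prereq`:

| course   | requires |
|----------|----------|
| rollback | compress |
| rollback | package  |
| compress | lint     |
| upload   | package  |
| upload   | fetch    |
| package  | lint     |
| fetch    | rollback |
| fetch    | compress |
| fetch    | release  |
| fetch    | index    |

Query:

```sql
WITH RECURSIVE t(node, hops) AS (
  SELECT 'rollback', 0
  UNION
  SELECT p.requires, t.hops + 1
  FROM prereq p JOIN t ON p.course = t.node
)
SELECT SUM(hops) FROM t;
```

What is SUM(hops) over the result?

4

Base: (rollback, hops=0).
Iteration 1: edges from {rollback} -> (compress, hops=1), (package, hops=1).
Iteration 2: edges from {compress,package} -> (lint, hops=2). [UNION drops 1 duplicate row(s)]
Iteration 3: no outgoing edges from {lint}; recursion stops.
SUM(hops) = 0 + 1 + 1 + 2 = 4.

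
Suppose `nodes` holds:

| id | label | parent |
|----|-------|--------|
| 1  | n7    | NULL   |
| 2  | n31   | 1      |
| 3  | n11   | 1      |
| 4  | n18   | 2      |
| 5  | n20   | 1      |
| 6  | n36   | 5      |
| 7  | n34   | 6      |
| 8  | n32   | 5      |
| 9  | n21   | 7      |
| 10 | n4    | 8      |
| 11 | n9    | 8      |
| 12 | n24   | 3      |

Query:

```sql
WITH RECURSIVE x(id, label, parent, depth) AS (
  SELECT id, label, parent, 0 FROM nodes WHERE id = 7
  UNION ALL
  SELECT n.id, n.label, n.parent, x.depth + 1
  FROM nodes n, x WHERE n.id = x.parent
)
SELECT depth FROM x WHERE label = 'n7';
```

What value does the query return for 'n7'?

Base: id=7 (n34), parent=6, depth 0.
Iteration 1: join on id=6 -> n36 (id 6, parent=5, depth 1).
Iteration 2: join on id=5 -> n20 (id 5, parent=1, depth 2).
Iteration 3: join on id=1 -> n7 (id 1, parent=NULL, depth 3).
Iteration 4: parent is NULL; no match; recursion stops.

3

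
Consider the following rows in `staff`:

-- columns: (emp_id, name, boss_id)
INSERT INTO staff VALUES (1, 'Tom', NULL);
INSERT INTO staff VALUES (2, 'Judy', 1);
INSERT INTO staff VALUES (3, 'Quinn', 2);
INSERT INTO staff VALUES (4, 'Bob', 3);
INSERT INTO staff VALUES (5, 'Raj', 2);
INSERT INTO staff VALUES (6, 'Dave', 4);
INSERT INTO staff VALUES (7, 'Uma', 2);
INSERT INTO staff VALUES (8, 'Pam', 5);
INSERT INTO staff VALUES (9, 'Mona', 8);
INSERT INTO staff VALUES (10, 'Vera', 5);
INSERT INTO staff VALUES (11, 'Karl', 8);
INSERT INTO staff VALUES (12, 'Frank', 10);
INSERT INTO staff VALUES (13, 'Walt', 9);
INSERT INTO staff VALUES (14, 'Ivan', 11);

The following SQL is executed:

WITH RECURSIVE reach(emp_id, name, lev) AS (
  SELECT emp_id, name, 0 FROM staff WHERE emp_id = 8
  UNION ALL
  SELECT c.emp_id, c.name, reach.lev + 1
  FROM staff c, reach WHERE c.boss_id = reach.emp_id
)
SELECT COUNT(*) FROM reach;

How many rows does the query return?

5

Base: emp_id=8 (Pam) at lev 0.
Iteration 1: rows with boss_id in {8} -> Mona (id 9, lev 1), Karl (id 11, lev 1).
Iteration 2: rows with boss_id in {9,11} -> Walt (id 13, lev 2), Ivan (id 14, lev 2).
Iteration 3: no rows with boss_id in {13,14}; recursion stops.
Total rows emitted: 5.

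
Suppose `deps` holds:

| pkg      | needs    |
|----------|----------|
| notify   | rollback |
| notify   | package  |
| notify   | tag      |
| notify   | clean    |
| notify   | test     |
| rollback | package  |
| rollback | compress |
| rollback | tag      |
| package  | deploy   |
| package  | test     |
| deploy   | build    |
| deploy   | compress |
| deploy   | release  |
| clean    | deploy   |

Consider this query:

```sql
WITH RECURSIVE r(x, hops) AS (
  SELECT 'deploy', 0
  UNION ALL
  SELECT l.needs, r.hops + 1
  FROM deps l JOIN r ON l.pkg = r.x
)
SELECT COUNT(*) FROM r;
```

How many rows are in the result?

4

Base: (deploy, hops=0).
Iteration 1: edges from {deploy} -> (build, hops=1), (compress, hops=1), (release, hops=1).
Iteration 2: no outgoing edges from {build,compress,release}; recursion stops.
Total rows emitted: 4.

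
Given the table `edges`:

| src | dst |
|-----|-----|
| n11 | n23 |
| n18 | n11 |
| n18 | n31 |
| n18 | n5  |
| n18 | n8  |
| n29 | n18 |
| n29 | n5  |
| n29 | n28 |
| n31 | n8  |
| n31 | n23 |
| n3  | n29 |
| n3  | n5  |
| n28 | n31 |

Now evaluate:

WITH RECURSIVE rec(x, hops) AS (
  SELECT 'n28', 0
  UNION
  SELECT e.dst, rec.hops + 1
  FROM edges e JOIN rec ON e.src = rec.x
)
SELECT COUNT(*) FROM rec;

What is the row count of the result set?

4

Base: (n28, hops=0).
Iteration 1: edges from {n28} -> (n31, hops=1).
Iteration 2: edges from {n31} -> (n23, hops=2), (n8, hops=2).
Iteration 3: no outgoing edges from {n23,n8}; recursion stops.
Total rows emitted: 4.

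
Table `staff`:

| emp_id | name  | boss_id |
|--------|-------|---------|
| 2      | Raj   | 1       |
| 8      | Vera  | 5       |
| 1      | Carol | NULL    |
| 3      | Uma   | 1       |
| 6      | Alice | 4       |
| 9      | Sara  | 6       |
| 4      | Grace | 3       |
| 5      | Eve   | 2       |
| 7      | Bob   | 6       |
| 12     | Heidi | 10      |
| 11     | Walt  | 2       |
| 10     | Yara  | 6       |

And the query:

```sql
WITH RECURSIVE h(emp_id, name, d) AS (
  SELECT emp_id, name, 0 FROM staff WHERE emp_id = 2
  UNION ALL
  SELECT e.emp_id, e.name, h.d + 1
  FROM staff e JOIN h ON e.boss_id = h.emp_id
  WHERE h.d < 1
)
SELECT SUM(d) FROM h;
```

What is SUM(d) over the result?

Base: emp_id=2 (Raj) at d 0.
Iteration 1: rows with boss_id in {2} -> Eve (id 5, d 1), Walt (id 11, d 1).
Iteration 2: d < 1 fails for all current rows; recursion stops.
SUM(d) = 0 + 1 + 1 = 2.

2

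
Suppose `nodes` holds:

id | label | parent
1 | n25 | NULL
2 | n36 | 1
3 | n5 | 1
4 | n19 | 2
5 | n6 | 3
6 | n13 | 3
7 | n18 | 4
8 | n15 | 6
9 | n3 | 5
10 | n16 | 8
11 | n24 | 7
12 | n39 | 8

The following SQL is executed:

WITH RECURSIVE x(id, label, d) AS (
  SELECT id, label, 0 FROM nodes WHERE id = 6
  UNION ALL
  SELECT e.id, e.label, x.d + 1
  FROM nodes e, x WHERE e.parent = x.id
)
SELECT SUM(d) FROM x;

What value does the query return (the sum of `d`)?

Base: id=6 (n13) at d 0.
Iteration 1: rows with parent in {6} -> n15 (id 8, d 1).
Iteration 2: rows with parent in {8} -> n16 (id 10, d 2), n39 (id 12, d 2).
Iteration 3: no rows with parent in {10,12}; recursion stops.
SUM(d) = 0 + 1 + 2 + 2 = 5.

5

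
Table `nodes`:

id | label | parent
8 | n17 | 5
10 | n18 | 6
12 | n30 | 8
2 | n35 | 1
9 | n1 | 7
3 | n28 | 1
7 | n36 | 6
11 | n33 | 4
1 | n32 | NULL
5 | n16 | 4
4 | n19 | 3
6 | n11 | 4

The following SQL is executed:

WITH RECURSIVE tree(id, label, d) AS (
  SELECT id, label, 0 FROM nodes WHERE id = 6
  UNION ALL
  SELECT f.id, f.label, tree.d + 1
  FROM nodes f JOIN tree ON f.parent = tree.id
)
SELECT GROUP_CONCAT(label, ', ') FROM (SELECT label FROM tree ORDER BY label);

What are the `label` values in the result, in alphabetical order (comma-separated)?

n1, n11, n18, n36

Base: id=6 (n11) at d 0.
Iteration 1: rows with parent in {6} -> n36 (id 7, d 1), n18 (id 10, d 1).
Iteration 2: rows with parent in {7,10} -> n1 (id 9, d 2).
Iteration 3: no rows with parent in {9}; recursion stops.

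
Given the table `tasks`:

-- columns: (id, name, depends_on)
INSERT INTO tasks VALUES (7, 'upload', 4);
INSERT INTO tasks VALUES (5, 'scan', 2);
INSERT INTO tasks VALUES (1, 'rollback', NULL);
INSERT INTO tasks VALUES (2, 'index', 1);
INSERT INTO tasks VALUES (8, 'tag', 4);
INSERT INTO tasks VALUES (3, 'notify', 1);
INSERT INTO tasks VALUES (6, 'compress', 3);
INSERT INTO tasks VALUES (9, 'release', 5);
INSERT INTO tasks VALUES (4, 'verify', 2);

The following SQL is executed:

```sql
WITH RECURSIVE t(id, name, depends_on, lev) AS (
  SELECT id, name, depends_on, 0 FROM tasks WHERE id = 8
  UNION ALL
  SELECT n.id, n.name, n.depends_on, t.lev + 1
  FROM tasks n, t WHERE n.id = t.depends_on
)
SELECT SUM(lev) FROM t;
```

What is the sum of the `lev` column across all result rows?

6

Base: id=8 (tag), depends_on=4, lev 0.
Iteration 1: join on id=4 -> verify (id 4, depends_on=2, lev 1).
Iteration 2: join on id=2 -> index (id 2, depends_on=1, lev 2).
Iteration 3: join on id=1 -> rollback (id 1, depends_on=NULL, lev 3).
Iteration 4: depends_on is NULL; no match; recursion stops.
SUM(lev) = 0 + 1 + 2 + 3 = 6.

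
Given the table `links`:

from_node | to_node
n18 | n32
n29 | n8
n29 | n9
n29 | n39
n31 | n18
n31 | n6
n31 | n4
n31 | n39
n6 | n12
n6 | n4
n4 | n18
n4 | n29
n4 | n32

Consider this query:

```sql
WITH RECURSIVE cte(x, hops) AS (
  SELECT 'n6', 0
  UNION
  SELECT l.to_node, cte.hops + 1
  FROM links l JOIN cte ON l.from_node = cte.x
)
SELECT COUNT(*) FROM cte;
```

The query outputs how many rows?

Base: (n6, hops=0).
Iteration 1: edges from {n6} -> (n12, hops=1), (n4, hops=1).
Iteration 2: edges from {n12,n4} -> (n18, hops=2), (n29, hops=2), (n32, hops=2).
Iteration 3: edges from {n18,n29,n32} -> (n32, hops=3), (n39, hops=3), (n8, hops=3), (n9, hops=3).
Iteration 4: no outgoing edges from {n32,n39,n8,n9}; recursion stops.
Total rows emitted: 10.

10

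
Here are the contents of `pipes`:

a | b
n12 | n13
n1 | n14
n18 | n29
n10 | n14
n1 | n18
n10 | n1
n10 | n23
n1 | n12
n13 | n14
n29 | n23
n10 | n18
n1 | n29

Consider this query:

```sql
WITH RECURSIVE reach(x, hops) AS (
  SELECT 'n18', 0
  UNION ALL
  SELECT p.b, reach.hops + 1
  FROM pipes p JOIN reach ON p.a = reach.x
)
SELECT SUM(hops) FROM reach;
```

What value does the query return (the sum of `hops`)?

Base: (n18, hops=0).
Iteration 1: edges from {n18} -> (n29, hops=1).
Iteration 2: edges from {n29} -> (n23, hops=2).
Iteration 3: no outgoing edges from {n23}; recursion stops.
SUM(hops) = 0 + 1 + 2 = 3.

3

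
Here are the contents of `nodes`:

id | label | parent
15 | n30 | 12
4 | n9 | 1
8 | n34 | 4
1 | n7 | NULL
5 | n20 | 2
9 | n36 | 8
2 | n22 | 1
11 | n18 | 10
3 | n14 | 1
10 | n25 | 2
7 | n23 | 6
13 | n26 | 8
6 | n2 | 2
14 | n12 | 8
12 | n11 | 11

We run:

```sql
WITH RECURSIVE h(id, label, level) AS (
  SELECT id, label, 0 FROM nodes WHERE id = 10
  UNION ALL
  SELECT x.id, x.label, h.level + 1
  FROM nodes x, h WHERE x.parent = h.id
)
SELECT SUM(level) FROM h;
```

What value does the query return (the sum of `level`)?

Base: id=10 (n25) at level 0.
Iteration 1: rows with parent in {10} -> n18 (id 11, level 1).
Iteration 2: rows with parent in {11} -> n11 (id 12, level 2).
Iteration 3: rows with parent in {12} -> n30 (id 15, level 3).
Iteration 4: no rows with parent in {15}; recursion stops.
SUM(level) = 0 + 1 + 2 + 3 = 6.

6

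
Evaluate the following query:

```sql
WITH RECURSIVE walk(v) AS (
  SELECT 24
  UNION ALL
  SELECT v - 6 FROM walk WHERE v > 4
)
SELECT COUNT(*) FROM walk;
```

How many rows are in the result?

Base: v=24.
Iteration 1: 24 > 4 holds -> v = 24 - 6 = 18.
Iteration 2: 18 > 4 holds -> v = 18 - 6 = 12.
Iteration 3: 12 > 4 holds -> v = 12 - 6 = 6.
Iteration 4: 6 > 4 holds -> v = 6 - 6 = 0.
Iteration 5: 0 > 4 fails; recursion stops.
Total rows emitted: 5.

5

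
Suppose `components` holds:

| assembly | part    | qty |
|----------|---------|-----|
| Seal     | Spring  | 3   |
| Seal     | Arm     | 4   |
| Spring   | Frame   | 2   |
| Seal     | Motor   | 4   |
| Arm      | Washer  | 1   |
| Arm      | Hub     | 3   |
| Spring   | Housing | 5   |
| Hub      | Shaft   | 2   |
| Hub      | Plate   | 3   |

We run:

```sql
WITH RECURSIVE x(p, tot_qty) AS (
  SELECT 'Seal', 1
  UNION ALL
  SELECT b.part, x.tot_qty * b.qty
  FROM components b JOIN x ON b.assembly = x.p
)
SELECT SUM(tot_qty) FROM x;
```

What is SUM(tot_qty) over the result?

109

Base: (Seal, tot_qty=1).
Iteration 1: components of {Seal} -> Arm = 1*4 = 4, Motor = 1*4 = 4, Spring = 1*3 = 3.
Iteration 2: components of {Arm,Motor,Spring} -> Frame = 3*2 = 6, Housing = 3*5 = 15, Hub = 4*3 = 12, Washer = 4*1 = 4.
Iteration 3: components of {Frame,Housing,Hub,Washer} -> Plate = 12*3 = 36, Shaft = 12*2 = 24.
Iteration 4: no further components; recursion stops.
SUM(tot_qty) = 1 + 3 + 4 + 4 + 6 + 15 + 4 + 12 + 24 + 36 = 109.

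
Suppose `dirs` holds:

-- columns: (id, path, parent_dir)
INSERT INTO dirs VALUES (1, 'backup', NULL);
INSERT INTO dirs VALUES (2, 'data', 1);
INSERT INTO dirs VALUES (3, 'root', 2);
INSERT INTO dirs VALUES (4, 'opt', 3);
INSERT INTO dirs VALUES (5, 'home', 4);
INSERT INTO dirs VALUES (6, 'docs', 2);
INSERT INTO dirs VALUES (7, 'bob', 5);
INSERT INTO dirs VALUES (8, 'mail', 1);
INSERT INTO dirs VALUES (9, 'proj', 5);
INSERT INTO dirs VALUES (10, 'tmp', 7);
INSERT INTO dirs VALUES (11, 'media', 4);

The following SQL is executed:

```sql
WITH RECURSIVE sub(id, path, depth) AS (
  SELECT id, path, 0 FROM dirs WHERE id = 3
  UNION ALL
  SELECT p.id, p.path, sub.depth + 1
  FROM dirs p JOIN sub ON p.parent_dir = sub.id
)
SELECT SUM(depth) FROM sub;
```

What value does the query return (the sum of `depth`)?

15

Base: id=3 (root) at depth 0.
Iteration 1: rows with parent_dir in {3} -> opt (id 4, depth 1).
Iteration 2: rows with parent_dir in {4} -> home (id 5, depth 2), media (id 11, depth 2).
Iteration 3: rows with parent_dir in {5,11} -> bob (id 7, depth 3), proj (id 9, depth 3).
Iteration 4: rows with parent_dir in {7,9} -> tmp (id 10, depth 4).
Iteration 5: no rows with parent_dir in {10}; recursion stops.
SUM(depth) = 0 + 1 + 2 + 2 + 3 + 3 + 4 = 15.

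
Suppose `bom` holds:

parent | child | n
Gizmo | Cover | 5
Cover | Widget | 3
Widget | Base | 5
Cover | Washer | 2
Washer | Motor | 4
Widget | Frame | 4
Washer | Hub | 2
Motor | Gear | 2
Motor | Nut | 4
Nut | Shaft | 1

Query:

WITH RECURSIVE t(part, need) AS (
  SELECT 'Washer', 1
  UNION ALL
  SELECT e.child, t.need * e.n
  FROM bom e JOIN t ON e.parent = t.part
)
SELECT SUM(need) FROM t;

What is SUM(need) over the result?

Base: (Washer, need=1).
Iteration 1: components of {Washer} -> Hub = 1*2 = 2, Motor = 1*4 = 4.
Iteration 2: components of {Hub,Motor} -> Gear = 4*2 = 8, Nut = 4*4 = 16.
Iteration 3: components of {Gear,Nut} -> Shaft = 16*1 = 16.
Iteration 4: no further components; recursion stops.
SUM(need) = 1 + 4 + 2 + 8 + 16 + 16 = 47.

47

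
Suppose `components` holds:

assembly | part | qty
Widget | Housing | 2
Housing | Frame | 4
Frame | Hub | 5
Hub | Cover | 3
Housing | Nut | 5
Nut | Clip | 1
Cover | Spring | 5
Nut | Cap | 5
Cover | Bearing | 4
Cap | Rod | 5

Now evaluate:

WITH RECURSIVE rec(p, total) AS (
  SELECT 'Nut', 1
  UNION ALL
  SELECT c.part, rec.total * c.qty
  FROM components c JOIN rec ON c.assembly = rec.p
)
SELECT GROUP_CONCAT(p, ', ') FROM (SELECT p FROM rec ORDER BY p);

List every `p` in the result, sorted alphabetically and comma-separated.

Base: (Nut, total=1).
Iteration 1: components of {Nut} -> Cap = 1*5 = 5, Clip = 1*1 = 1.
Iteration 2: components of {Cap,Clip} -> Rod = 5*5 = 25.
Iteration 3: no further components; recursion stops.

Cap, Clip, Nut, Rod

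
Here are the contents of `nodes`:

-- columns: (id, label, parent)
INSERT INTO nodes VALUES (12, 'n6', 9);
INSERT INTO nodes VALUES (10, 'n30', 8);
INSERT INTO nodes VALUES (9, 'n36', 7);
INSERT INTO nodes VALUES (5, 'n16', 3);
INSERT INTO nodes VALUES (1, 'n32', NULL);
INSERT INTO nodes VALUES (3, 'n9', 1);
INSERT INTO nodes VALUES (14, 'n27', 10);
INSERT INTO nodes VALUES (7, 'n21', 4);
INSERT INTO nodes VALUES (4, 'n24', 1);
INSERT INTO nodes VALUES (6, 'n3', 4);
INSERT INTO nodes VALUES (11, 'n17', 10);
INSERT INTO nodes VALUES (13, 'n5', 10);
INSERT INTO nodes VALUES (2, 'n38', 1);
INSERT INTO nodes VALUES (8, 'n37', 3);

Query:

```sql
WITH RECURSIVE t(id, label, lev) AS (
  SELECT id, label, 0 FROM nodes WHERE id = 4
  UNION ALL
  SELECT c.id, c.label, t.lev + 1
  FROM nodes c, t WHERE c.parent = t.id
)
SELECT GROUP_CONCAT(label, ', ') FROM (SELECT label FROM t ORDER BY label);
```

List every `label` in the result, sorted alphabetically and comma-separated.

n21, n24, n3, n36, n6

Base: id=4 (n24) at lev 0.
Iteration 1: rows with parent in {4} -> n3 (id 6, lev 1), n21 (id 7, lev 1).
Iteration 2: rows with parent in {6,7} -> n36 (id 9, lev 2).
Iteration 3: rows with parent in {9} -> n6 (id 12, lev 3).
Iteration 4: no rows with parent in {12}; recursion stops.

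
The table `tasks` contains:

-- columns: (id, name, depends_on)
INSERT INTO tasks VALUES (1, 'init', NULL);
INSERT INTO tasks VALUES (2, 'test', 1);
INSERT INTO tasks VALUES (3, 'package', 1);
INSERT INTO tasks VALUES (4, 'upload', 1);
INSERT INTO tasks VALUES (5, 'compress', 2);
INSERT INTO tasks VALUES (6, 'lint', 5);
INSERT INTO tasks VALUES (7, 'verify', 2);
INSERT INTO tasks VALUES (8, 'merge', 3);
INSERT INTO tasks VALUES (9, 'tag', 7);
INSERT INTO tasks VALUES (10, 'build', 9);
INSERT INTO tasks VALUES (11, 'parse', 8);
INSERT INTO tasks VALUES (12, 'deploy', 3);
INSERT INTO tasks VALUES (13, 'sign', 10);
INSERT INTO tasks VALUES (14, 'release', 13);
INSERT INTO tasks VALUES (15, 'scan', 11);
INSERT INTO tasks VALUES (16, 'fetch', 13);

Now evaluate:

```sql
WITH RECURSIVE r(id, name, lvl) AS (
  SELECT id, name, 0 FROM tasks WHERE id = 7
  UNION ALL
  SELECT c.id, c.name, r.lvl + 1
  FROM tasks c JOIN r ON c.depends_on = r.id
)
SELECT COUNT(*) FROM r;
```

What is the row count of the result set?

6

Base: id=7 (verify) at lvl 0.
Iteration 1: rows with depends_on in {7} -> tag (id 9, lvl 1).
Iteration 2: rows with depends_on in {9} -> build (id 10, lvl 2).
Iteration 3: rows with depends_on in {10} -> sign (id 13, lvl 3).
Iteration 4: rows with depends_on in {13} -> release (id 14, lvl 4), fetch (id 16, lvl 4).
Iteration 5: no rows with depends_on in {14,16}; recursion stops.
Total rows emitted: 6.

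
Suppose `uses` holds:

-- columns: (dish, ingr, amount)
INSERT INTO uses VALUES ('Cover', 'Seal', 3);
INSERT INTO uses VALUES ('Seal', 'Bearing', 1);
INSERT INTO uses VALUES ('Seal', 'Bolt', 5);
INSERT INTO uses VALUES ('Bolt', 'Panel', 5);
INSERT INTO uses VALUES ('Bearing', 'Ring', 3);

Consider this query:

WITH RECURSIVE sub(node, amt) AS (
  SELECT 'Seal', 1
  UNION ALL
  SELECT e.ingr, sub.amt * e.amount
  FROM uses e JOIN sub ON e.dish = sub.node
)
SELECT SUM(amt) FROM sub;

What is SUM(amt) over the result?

Base: (Seal, amt=1).
Iteration 1: components of {Seal} -> Bearing = 1*1 = 1, Bolt = 1*5 = 5.
Iteration 2: components of {Bearing,Bolt} -> Panel = 5*5 = 25, Ring = 1*3 = 3.
Iteration 3: no further components; recursion stops.
SUM(amt) = 1 + 1 + 5 + 3 + 25 = 35.

35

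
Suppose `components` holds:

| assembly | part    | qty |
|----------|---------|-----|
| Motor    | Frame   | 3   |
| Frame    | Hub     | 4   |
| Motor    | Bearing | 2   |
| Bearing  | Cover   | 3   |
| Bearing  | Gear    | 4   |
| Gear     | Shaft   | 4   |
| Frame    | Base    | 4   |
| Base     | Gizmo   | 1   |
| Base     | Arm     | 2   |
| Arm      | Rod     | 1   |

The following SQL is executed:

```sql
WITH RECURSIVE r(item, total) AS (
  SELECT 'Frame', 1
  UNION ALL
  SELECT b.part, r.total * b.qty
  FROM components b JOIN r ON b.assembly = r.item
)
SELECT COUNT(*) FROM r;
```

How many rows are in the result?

6

Base: (Frame, total=1).
Iteration 1: components of {Frame} -> Base = 1*4 = 4, Hub = 1*4 = 4.
Iteration 2: components of {Base,Hub} -> Arm = 4*2 = 8, Gizmo = 4*1 = 4.
Iteration 3: components of {Arm,Gizmo} -> Rod = 8*1 = 8.
Iteration 4: no further components; recursion stops.
Total rows emitted: 6.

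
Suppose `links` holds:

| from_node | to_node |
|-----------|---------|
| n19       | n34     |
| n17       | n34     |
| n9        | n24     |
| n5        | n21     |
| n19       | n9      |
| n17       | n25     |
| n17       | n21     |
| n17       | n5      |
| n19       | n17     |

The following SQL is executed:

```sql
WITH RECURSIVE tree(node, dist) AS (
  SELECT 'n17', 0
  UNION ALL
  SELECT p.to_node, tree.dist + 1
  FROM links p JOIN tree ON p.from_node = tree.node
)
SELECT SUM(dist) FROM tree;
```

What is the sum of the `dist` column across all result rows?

Base: (n17, dist=0).
Iteration 1: edges from {n17} -> (n21, dist=1), (n25, dist=1), (n34, dist=1), (n5, dist=1).
Iteration 2: edges from {n21,n25,n34,n5} -> (n21, dist=2).
Iteration 3: no outgoing edges from {n21}; recursion stops.
SUM(dist) = 0 + 1 + 1 + 1 + 1 + 2 = 6.

6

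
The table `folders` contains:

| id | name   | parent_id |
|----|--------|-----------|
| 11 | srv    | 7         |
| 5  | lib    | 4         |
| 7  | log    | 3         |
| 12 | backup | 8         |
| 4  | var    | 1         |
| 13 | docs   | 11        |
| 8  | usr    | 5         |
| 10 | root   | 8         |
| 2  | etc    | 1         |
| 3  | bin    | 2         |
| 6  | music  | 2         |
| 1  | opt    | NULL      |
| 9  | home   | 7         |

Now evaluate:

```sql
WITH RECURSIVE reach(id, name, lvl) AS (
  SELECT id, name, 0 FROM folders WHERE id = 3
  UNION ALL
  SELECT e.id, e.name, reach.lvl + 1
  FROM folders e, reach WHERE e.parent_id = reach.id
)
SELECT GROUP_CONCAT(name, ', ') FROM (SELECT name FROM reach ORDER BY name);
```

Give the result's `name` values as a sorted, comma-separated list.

Base: id=3 (bin) at lvl 0.
Iteration 1: rows with parent_id in {3} -> log (id 7, lvl 1).
Iteration 2: rows with parent_id in {7} -> home (id 9, lvl 2), srv (id 11, lvl 2).
Iteration 3: rows with parent_id in {9,11} -> docs (id 13, lvl 3).
Iteration 4: no rows with parent_id in {13}; recursion stops.

bin, docs, home, log, srv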